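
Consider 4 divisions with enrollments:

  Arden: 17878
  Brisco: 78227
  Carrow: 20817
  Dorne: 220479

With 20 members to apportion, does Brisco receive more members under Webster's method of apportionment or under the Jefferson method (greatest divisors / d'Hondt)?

Webster: Arden 1, Brisco 5, Carrow 1, Dorne 13.
Jefferson: Arden 1, Brisco 4, Carrow 1, Dorne 14.
Brisco gets 5 under Webster and 4 under Jefferson.

Webster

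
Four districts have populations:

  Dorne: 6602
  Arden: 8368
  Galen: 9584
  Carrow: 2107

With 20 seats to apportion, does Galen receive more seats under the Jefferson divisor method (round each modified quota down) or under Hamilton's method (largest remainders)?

Jefferson

Jefferson: Dorne 5, Arden 6, Galen 8, Carrow 1.
Hamilton: Dorne 5, Arden 6, Galen 7, Carrow 2.
Galen gets 8 under Jefferson and 7 under Hamilton.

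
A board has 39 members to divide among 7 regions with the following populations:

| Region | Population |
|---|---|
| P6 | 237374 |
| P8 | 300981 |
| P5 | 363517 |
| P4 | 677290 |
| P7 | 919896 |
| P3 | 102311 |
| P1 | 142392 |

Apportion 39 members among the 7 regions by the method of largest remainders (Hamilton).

Total 2743761; standard divisor 2743761/39 ≈ 70352.846.
Standard quotas: P6 3.3740, P8 4.2782, P5 5.1671, P4 9.6270, P7 13.0755, P3 1.4543, P1 2.0240.
Lower quotas: P6 3, P8 4, P5 5, P4 9, P7 13, P3 1, P1 2 (sum 37, leaving 2 seats).
Remainders in descending order: P4 0.6270, P3 0.4543, P6 0.3740, P8 0.2782, P5 0.1671, P7 0.0755, P1 0.0240.
Largest remainders: P4, P3 receive the extra seats.

P6 3, P8 4, P5 5, P4 10, P7 13, P3 2, P1 2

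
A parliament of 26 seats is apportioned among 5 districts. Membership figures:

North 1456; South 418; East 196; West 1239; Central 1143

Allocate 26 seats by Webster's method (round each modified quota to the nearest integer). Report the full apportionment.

Standard divisor 4452/26 ≈ 171.231; standard quotas: North 8.503, South 2.441, East 1.145, West 7.236, Central 6.675.
Rounding to the nearest integer gives North 9, South 2, East 1, West 7, Central 7 — total 26, matching the house size, so no adjustment is needed.

North: 9; South: 2; East: 1; West: 7; Central: 7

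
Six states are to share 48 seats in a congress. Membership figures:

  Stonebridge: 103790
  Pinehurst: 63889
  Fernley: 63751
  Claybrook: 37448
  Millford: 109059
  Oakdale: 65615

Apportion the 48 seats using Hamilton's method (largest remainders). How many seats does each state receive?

Standard divisor: 443552 ÷ 48 ≈ 9240.667.
Standard quotas: Stonebridge 11.2319, Pinehurst 6.9139, Fernley 6.8990, Claybrook 4.0525, Millford 11.8021, Oakdale 7.1007.
Lower quotas: Stonebridge 11, Pinehurst 6, Fernley 6, Claybrook 4, Millford 11, Oakdale 7 (sum 45, leaving 3 seats).
Remainders in descending order: Pinehurst 0.9139, Fernley 0.8990, Millford 0.8021, Stonebridge 0.2319, Oakdale 0.1007, Claybrook 0.0525.
Largest remainders: Pinehurst, Fernley, Millford receive the extra seats.

Stonebridge: 11, Pinehurst: 7, Fernley: 7, Claybrook: 4, Millford: 12, Oakdale: 7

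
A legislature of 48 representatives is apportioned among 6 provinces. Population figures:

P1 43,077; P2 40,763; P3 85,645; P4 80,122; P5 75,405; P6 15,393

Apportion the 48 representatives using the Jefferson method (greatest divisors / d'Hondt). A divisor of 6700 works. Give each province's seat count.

P1: 6; P2: 6; P3: 12; P4: 11; P5: 11; P6: 2

With modified divisor 6700: modified quotas P1 6.429, P2 6.084, P3 12.783, P4 11.959, P5 11.254, P6 2.297.
Rounding down: P1 6, P2 6, P3 12, P4 11, P5 11, P6 2 (total 48).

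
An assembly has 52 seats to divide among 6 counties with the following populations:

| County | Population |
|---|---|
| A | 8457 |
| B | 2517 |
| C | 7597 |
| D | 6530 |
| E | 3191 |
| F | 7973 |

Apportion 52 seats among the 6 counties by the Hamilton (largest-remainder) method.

Standard divisor: 36265 ÷ 52 ≈ 697.404.
Standard quotas: A 12.1264, B 3.6091, C 10.8933, D 9.3633, E 4.5755, F 11.4324.
Lower quotas: A 12, B 3, C 10, D 9, E 4, F 11 (sum 49, leaving 3 seats).
Remainders in descending order: C 0.8933, B 0.6091, E 0.5755, F 0.4324, D 0.3633, A 0.1264.
Largest remainders: C, B, E receive the extra seats.

A 12, B 4, C 11, D 9, E 5, F 11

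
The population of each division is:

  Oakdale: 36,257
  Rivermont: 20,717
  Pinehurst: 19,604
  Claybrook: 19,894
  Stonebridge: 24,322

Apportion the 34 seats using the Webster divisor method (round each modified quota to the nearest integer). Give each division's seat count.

Standard divisor 120794/34 ≈ 3552.765; standard quotas: Oakdale 10.205, Rivermont 5.831, Pinehurst 5.518, Claybrook 5.600, Stonebridge 6.846.
Rounding to the nearest integer gives 10, 6, 6, 6, 7 = 35 seats, so the divisor must be adjusted.
With modified divisor 3600: modified quotas Oakdale 10.071, Rivermont 5.755, Pinehurst 5.446, Claybrook 5.526, Stonebridge 6.756.
Rounding to the nearest integer: Oakdale 10, Rivermont 6, Pinehurst 5, Claybrook 6, Stonebridge 7 (total 34).

Oakdale 10, Rivermont 6, Pinehurst 5, Claybrook 6, Stonebridge 7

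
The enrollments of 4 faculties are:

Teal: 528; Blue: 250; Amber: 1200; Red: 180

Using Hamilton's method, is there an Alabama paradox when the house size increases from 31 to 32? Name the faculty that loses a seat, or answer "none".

Red

At 31 seats: Teal 7, Blue 4, Amber 17, Red 3.
At 32 seats: Teal 8, Blue 4, Amber 18, Red 2.
Red drops from 3 to 2.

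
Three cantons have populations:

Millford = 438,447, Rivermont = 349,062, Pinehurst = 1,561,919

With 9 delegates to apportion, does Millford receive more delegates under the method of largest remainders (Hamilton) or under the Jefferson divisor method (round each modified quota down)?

Hamilton: Millford 2, Rivermont 1, Pinehurst 6.
Jefferson: Millford 1, Rivermont 1, Pinehurst 7.
Millford gets 2 under Hamilton and 1 under Jefferson.

Hamilton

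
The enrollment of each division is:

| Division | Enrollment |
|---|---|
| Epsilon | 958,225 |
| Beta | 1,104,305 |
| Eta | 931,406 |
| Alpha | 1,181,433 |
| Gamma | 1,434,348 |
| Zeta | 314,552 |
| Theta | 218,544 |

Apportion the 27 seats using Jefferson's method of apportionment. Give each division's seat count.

Standard divisor 6142813/27 ≈ 227511.593; standard quotas: Epsilon 4.212, Beta 4.854, Eta 4.094, Alpha 5.193, Gamma 6.305, Zeta 1.383, Theta 0.961.
Rounding down gives 4, 4, 4, 5, 6, 1, 0 = 24 seats, so the divisor must be adjusted.
With modified divisor 200900: modified quotas Epsilon 4.770, Beta 5.497, Eta 4.636, Alpha 5.881, Gamma 7.140, Zeta 1.566, Theta 1.088.
Rounding down: Epsilon 4, Beta 5, Eta 4, Alpha 5, Gamma 7, Zeta 1, Theta 1 (total 27).

Epsilon 4; Beta 5; Eta 4; Alpha 5; Gamma 7; Zeta 1; Theta 1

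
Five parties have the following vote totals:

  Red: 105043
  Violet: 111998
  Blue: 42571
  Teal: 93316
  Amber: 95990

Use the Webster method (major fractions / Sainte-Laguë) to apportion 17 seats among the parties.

Standard divisor 448918/17 ≈ 26406.941; standard quotas: Red 3.978, Violet 4.241, Blue 1.612, Teal 3.534, Amber 3.635.
Rounding to the nearest integer gives 4, 4, 2, 4, 4 = 18 seats, so the divisor must be adjusted.
With modified divisor 27000: modified quotas Red 3.890, Violet 4.148, Blue 1.577, Teal 3.456, Amber 3.555.
Rounding to the nearest integer: Red 4, Violet 4, Blue 2, Teal 3, Amber 4 (total 17).

Red=4; Violet=4; Blue=2; Teal=3; Amber=4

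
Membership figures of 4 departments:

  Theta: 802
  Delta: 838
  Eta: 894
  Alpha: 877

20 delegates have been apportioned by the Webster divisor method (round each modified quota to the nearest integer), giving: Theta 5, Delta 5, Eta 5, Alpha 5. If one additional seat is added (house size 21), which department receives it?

Eta

Priority for the next seat is population ÷ (current seats + 0.5).
Priorities: Theta 145.818, Delta 152.364, Eta 162.545, Alpha 159.455.
Highest priority: Eta.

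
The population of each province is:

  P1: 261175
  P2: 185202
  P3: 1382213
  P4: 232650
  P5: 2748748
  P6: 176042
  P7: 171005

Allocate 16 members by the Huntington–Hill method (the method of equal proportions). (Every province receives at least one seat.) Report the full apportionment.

With divisor 383164: modified quotas P1 0.682, P2 0.483, P3 3.607, P4 0.607, P5 7.174, P6 0.459, P7 0.446.
Geometric-mean thresholds: P1 (min 1), P2 (min 1), P3 √(3·4)=3.464, P4 (min 1), P5 √(7·8)=7.483, P6 (min 1), P7 (min 1).
Each quota rounded against its threshold gives P1 1, P2 1, P3 4, P4 1, P5 7, P6 1, P7 1 (total 16).

P1: 1, P2: 1, P3: 4, P4: 1, P5: 7, P6: 1, P7: 1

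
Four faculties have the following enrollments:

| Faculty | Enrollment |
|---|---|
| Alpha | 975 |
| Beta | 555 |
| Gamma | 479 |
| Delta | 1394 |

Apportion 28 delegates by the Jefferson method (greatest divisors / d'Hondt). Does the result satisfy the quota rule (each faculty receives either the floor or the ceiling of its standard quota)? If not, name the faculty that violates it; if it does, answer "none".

none

Standard quotas: Alpha 8.022, Beta 4.567, Gamma 3.941, Delta 11.470.
Jefferson allocation: Alpha 8, Beta 4, Gamma 4, Delta 12.
Every allocation lies between the lower and upper quota.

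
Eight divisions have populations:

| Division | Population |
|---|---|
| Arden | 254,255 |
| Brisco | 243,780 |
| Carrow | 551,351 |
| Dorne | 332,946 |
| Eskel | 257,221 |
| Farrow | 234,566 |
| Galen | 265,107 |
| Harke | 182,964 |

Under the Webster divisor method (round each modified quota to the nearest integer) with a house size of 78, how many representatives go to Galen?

9

Standard divisor 2322190/78 ≈ 29771.667; standard quotas: Arden 8.540, Brisco 8.188, Carrow 18.519, Dorne 11.183, Eskel 8.640, Farrow 7.879, Galen 8.905, Harke 6.146.
Rounding to the nearest integer gives 9, 8, 19, 11, 9, 8, 9, 6 = 79 seats, so the divisor must be adjusted.
With modified divisor 29835.6: modified quotas Arden 8.522, Brisco 8.171, Carrow 18.480, Dorne 11.159, Eskel 8.621, Farrow 7.862, Galen 8.886, Harke 6.132.
Rounding to the nearest integer: Arden 9, Brisco 8, Carrow 18, Dorne 11, Eskel 9, Farrow 8, Galen 9, Harke 6 (total 78).
Galen receives 9.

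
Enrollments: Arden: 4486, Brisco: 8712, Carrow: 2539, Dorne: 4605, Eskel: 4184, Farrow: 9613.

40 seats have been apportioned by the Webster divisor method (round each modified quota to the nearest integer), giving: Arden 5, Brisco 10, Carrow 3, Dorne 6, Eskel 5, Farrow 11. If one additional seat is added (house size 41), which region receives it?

Priority for the next seat is population ÷ (current seats + 0.5).
Priorities: Arden 815.636, Brisco 829.714, Carrow 725.429, Dorne 708.462, Eskel 760.727, Farrow 835.913.
Highest priority: Farrow.

Farrow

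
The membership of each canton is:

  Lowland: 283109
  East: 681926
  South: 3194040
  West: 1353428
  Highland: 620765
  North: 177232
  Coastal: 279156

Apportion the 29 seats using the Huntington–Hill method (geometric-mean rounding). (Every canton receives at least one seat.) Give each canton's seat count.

With divisor 228584: modified quotas Lowland 1.239, East 2.983, South 13.973, West 5.921, Highland 2.716, North 0.775, Coastal 1.221.
Geometric-mean thresholds: Lowland √(1·2)=1.414, East √(2·3)=2.449, South √(13·14)=13.491, West √(5·6)=5.477, Highland √(2·3)=2.449, North (min 1), Coastal √(1·2)=1.414.
Each quota rounded against its threshold gives Lowland 1, East 3, South 14, West 6, Highland 3, North 1, Coastal 1 (total 29).

Lowland 1; East 3; South 14; West 6; Highland 3; North 1; Coastal 1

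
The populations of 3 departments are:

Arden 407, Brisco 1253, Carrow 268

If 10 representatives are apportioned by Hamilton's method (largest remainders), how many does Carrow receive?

1

Standard divisor: 1928 ÷ 10 ≈ 192.8.
Standard quotas: Arden 2.111, Brisco 6.499, Carrow 1.390.
Lower quotas: Arden 2, Brisco 6, Carrow 1 (sum 9, leaving 1 seat).
Remainders in descending order: Brisco 0.499, Carrow 0.390, Arden 0.111.
Largest remainder: Brisco receives the extra seat.
Carrow receives 1.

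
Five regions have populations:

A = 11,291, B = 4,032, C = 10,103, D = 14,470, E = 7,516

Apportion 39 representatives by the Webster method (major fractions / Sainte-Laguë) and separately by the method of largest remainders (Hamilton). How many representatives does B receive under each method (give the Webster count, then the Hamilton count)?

Webster: A 9, B 3, C 9, D 12, E 6.
Hamilton: A 9, B 4, C 8, D 12, E 6.
B gets 3 under Webster and 4 under Hamilton.

3 and 4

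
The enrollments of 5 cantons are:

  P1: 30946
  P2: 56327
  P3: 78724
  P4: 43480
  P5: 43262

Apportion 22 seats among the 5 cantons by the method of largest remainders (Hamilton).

Total 252739; standard divisor 252739/22 ≈ 11488.136.
Standard quotas: P1 2.6937, P2 4.9031, P3 6.8526, P4 3.7848, P5 3.7658.
Lower quotas: P1 2, P2 4, P3 6, P4 3, P5 3 (sum 18, leaving 4 seats).
Remainders in descending order: P2 0.9031, P3 0.8526, P4 0.7848, P5 0.7658, P1 0.6937.
Largest remainders: P2, P3, P4, P5 receive the extra seats.

P1=2; P2=5; P3=7; P4=4; P5=4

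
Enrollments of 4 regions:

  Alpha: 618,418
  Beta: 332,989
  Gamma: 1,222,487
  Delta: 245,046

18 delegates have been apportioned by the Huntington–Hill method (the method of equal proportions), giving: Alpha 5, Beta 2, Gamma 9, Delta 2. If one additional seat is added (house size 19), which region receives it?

Priority for the next seat is population ÷ (√(s·(s+1))).
Priorities: Alpha 112907.163, Beta 135942.190, Gamma 128861.444, Delta 100039.611.
Highest priority: Beta.

Beta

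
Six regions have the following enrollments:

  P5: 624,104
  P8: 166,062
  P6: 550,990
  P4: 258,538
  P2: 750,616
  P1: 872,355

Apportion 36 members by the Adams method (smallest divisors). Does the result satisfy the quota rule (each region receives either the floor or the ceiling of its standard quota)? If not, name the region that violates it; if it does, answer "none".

none

Standard quotas: P5 6.972, P8 1.855, P6 6.155, P4 2.888, P2 8.385, P1 9.745.
Adams allocation: P5 7, P8 2, P6 6, P4 3, P2 8, P1 10.
Every allocation lies between the lower and upper quota.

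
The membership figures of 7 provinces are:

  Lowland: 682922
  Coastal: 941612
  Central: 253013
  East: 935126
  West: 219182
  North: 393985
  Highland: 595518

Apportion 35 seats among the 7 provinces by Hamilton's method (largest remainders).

Total 4021358; standard divisor 4021358/35 ≈ 114895.943.
Standard quotas: Lowland 5.9438, Coastal 8.1953, Central 2.2021, East 8.1389, West 1.9077, North 3.4291, Highland 5.1831.
Lower quotas: Lowland 5, Coastal 8, Central 2, East 8, West 1, North 3, Highland 5 (sum 32, leaving 3 seats).
Remainders in descending order: Lowland 0.9438, West 0.9077, North 0.4291, Central 0.2021, Coastal 0.1953, Highland 0.1831, East 0.1389.
The surplus seats go to Lowland, West, North.

Lowland 6, Coastal 8, Central 2, East 8, West 2, North 4, Highland 5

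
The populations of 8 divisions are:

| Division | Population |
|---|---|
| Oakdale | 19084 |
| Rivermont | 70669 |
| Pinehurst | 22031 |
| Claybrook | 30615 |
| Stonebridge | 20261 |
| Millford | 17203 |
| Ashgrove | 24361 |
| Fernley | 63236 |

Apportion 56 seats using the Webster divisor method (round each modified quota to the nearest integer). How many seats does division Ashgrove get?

5

Standard divisor 267460/56 ≈ 4776.071; standard quotas: Oakdale 3.996, Rivermont 14.796, Pinehurst 4.613, Claybrook 6.410, Stonebridge 4.242, Millford 3.602, Ashgrove 5.101, Fernley 13.240.
Rounding to the nearest integer gives Oakdale 4, Rivermont 15, Pinehurst 5, Claybrook 6, Stonebridge 4, Millford 4, Ashgrove 5, Fernley 13 — total 56, matching the house size, so no adjustment is needed.
Ashgrove receives 5.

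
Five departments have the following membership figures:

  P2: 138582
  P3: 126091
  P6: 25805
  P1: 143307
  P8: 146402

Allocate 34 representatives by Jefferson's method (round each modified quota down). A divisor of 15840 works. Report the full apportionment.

P2 8, P3 7, P6 1, P1 9, P8 9

With modified divisor 15840: modified quotas P2 8.749, P3 7.960, P6 1.629, P1 9.047, P8 9.243.
Rounding down: P2 8, P3 7, P6 1, P1 9, P8 9 (total 34).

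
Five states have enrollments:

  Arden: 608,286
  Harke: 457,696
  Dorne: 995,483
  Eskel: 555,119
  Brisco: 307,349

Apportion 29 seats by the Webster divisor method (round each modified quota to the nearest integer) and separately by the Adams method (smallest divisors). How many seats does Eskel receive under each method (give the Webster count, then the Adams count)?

Webster: Arden 6, Harke 5, Dorne 10, Eskel 5, Brisco 3.
Adams: Arden 6, Harke 5, Dorne 9, Eskel 6, Brisco 3.
Eskel gets 5 under Webster and 6 under Adams.

5 and 6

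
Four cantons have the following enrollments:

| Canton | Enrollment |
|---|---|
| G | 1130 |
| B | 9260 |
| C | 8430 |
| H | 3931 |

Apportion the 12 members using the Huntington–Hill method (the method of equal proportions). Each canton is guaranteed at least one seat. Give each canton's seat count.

With divisor 1978: modified quotas G 0.571, B 4.681, C 4.262, H 1.987.
Geometric-mean thresholds: G (min 1), B √(4·5)=4.472, C √(4·5)=4.472, H √(1·2)=1.414.
Each quota rounded against its threshold gives G 1, B 5, C 4, H 2 (total 12).

G 1; B 5; C 4; H 2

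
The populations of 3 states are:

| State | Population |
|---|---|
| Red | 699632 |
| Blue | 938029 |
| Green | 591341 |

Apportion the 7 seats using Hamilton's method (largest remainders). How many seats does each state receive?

Standard divisor: 2229002 ÷ 7 ≈ 318428.857.
Standard quotas: Red 2.1971, Blue 2.9458, Green 1.8571.
Lower quotas: Red 2, Blue 2, Green 1 (sum 5, leaving 2 seats).
Remainders in descending order: Blue 0.9458, Green 0.8571, Red 0.1971.
Largest remainders: Blue, Green receive the extra seats.

Red: 2, Blue: 3, Green: 2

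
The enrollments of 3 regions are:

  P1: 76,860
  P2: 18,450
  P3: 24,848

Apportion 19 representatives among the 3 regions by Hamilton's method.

P1: 12, P2: 3, P3: 4

Standard divisor: 120158 ÷ 19 ≈ 6324.105.
Standard quotas: P1 12.1535, P2 2.9174, P3 3.9291.
Lower quotas: P1 12, P2 2, P3 3 (sum 17, leaving 2 seats).
Remainders in descending order: P3 0.9291, P2 0.9174, P1 0.1535.
Largest remainders: P3, P2 receive the extra seats.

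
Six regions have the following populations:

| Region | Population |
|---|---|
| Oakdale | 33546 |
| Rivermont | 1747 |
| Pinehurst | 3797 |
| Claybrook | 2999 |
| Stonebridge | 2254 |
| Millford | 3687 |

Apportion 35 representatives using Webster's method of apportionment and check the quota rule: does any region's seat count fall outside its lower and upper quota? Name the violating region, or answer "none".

Standard quotas: Oakdale 24.445, Rivermont 1.273, Pinehurst 2.767, Claybrook 2.185, Stonebridge 1.643, Millford 2.687.
Webster allocation: Oakdale 24, Rivermont 1, Pinehurst 3, Claybrook 2, Stonebridge 2, Millford 3.
Every allocation lies between the lower and upper quota.

none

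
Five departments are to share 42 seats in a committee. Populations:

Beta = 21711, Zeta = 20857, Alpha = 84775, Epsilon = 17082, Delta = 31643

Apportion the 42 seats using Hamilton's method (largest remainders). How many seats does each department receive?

Beta 5, Zeta 5, Alpha 20, Epsilon 4, Delta 8

Total 176068; standard divisor 176068/42 ≈ 4192.095.
Standard quotas: Beta 5.1790, Zeta 4.9753, Alpha 20.2226, Epsilon 4.0748, Delta 7.5483.
Lower quotas: Beta 5, Zeta 4, Alpha 20, Epsilon 4, Delta 7 (sum 40, leaving 2 seats).
Remainders in descending order: Zeta 0.9753, Delta 0.5483, Alpha 0.2226, Beta 0.1790, Epsilon 0.0748.
Largest remainders: Zeta, Delta receive the extra seats.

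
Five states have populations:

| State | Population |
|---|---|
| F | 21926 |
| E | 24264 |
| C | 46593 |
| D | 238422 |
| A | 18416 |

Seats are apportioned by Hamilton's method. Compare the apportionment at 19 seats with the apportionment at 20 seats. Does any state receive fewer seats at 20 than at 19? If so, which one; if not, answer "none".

At 19 seats: F 1, E 1, C 3, D 13, A 1.
At 20 seats: F 1, E 1, C 3, D 14, A 1.
No state's allocation decreased.

none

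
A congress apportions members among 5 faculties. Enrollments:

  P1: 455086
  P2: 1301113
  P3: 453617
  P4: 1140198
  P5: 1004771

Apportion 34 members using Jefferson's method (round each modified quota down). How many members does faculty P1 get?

Standard divisor 4354785/34 ≈ 128081.912; standard quotas: P1 3.553, P2 10.158, P3 3.542, P4 8.902, P5 7.845.
Rounding down gives 3, 10, 3, 8, 7 = 31 seats, so the divisor must be adjusted.
With modified divisor 116200: modified quotas P1 3.916, P2 11.197, P3 3.904, P4 9.812, P5 8.647.
Rounding down: P1 3, P2 11, P3 3, P4 9, P5 8 (total 34).
P1 receives 3.

3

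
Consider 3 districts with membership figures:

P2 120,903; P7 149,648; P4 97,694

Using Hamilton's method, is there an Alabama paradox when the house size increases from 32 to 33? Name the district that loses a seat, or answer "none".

At 32 seats: P2 11, P7 13, P4 8.
At 33 seats: P2 11, P7 13, P4 9.
No district's allocation decreased.

none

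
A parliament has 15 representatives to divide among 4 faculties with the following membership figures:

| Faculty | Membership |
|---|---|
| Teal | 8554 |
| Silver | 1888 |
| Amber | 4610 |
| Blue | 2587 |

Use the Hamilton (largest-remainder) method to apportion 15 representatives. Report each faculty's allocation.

The standard divisor is 17639/15 ≈ 1175.933.
Standard quotas: Teal 7.2742, Silver 1.6055, Amber 3.9203, Blue 2.2000.
Lower quotas: Teal 7, Silver 1, Amber 3, Blue 2 (sum 13, leaving 2 seats).
Remainders in descending order: Amber 0.9203, Silver 0.6055, Teal 0.2742, Blue 0.2000.
The surplus seats go to Amber, Silver.

Teal 7, Silver 2, Amber 4, Blue 2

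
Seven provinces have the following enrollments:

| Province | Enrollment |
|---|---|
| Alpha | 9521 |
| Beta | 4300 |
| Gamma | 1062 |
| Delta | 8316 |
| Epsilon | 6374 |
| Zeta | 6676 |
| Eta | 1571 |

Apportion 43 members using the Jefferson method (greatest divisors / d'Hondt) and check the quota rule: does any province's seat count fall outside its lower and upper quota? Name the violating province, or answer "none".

none

Standard quotas: Alpha 10.825, Beta 4.889, Gamma 1.207, Delta 9.455, Epsilon 7.247, Zeta 7.590, Eta 1.786.
Jefferson allocation: Alpha 11, Beta 5, Gamma 1, Delta 10, Epsilon 7, Zeta 8, Eta 1.
Every allocation lies between the lower and upper quota.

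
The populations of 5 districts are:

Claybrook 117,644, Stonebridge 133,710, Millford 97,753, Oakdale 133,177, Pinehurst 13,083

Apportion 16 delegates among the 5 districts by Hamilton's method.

Claybrook=4; Stonebridge=4; Millford=3; Oakdale=4; Pinehurst=1

Standard divisor: 495367 ÷ 16 ≈ 30960.438.
Standard quotas: Claybrook 3.7998, Stonebridge 4.3187, Millford 3.1574, Oakdale 4.3015, Pinehurst 0.4226.
Lower quotas: Claybrook 3, Stonebridge 4, Millford 3, Oakdale 4, Pinehurst 0 (sum 14, leaving 2 seats).
Remainders in descending order: Claybrook 0.7998, Pinehurst 0.4226, Stonebridge 0.3187, Oakdale 0.3015, Millford 0.1574.
The surplus seats go to Claybrook, Pinehurst.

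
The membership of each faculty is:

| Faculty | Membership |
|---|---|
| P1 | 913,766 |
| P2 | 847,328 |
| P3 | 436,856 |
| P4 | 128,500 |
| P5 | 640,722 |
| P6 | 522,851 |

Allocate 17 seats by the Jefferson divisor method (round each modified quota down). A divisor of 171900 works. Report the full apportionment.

With modified divisor 171900: modified quotas P1 5.316, P2 4.929, P3 2.541, P4 0.748, P5 3.727, P6 3.042.
Rounding down: P1 5, P2 4, P3 2, P4 0, P5 3, P6 3 (total 17).

P1: 5, P2: 4, P3: 2, P4: 0, P5: 3, P6: 3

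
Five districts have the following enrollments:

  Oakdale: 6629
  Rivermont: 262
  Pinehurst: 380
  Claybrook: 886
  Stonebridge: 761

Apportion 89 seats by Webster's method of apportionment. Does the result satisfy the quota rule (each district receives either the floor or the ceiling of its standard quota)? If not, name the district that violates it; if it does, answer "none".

Standard quotas: Oakdale 66.156, Rivermont 2.615, Pinehurst 3.792, Claybrook 8.842, Stonebridge 7.595.
Webster allocation: Oakdale 65, Rivermont 3, Pinehurst 4, Claybrook 9, Stonebridge 8.
Oakdale has quota 66.156 (lower 66, upper 67) but receives 65 — outside the quota interval.

Oakdale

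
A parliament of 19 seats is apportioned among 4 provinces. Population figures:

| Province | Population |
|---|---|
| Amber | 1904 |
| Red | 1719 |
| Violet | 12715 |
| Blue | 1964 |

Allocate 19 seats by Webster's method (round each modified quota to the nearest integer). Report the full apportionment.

Amber 2; Red 2; Violet 13; Blue 2

Standard divisor 18302/19 ≈ 963.263; standard quotas: Amber 1.977, Red 1.785, Violet 13.200, Blue 2.039.
Rounding to the nearest integer gives Amber 2, Red 2, Violet 13, Blue 2 — total 19, matching the house size, so no adjustment is needed.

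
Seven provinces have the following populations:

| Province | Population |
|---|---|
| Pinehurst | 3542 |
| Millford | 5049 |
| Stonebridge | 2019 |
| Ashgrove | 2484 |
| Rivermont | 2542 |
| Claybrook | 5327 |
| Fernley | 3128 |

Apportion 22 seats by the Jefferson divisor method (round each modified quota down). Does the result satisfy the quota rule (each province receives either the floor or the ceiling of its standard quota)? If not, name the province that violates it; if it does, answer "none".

none

Standard quotas: Pinehurst 3.235, Millford 4.611, Stonebridge 1.844, Ashgrove 2.268, Rivermont 2.321, Claybrook 4.865, Fernley 2.857.
Jefferson allocation: Pinehurst 3, Millford 5, Stonebridge 2, Ashgrove 2, Rivermont 2, Claybrook 5, Fernley 3.
Every allocation lies between the lower and upper quota.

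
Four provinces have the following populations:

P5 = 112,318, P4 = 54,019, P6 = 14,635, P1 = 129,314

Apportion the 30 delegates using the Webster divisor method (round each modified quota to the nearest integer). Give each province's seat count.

Standard divisor 310286/30 ≈ 10342.867; standard quotas: P5 10.859, P4 5.223, P6 1.415, P1 12.503.
Rounding to the nearest integer gives P5 11, P4 5, P6 1, P1 13 — total 30, matching the house size, so no adjustment is needed.

P5 11; P4 5; P6 1; P1 13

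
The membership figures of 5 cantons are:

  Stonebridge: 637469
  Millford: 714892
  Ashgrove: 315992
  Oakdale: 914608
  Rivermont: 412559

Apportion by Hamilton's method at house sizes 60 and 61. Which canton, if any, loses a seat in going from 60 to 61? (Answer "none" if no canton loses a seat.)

Ashgrove

At 60 seats: Stonebridge 13, Millford 14, Ashgrove 7, Oakdale 18, Rivermont 8.
At 61 seats: Stonebridge 13, Millford 15, Ashgrove 6, Oakdale 19, Rivermont 8.
Ashgrove drops from 7 to 6.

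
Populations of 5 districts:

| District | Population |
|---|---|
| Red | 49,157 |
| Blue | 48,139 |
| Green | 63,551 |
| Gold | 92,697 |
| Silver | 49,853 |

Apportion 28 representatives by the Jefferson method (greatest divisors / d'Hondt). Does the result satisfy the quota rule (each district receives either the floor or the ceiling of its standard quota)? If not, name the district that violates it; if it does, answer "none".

Standard quotas: Red 4.537, Blue 4.443, Green 5.865, Gold 8.555, Silver 4.601.
Jefferson allocation: Red 4, Blue 4, Green 6, Gold 9, Silver 5.
Every allocation lies between the lower and upper quota.

none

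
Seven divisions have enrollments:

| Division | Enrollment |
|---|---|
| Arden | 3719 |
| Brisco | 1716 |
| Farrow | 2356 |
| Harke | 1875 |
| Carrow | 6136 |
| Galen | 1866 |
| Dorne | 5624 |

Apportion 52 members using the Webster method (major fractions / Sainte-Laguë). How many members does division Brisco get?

4

Standard divisor 23292/52 ≈ 447.923; standard quotas: Arden 8.303, Brisco 3.831, Farrow 5.260, Harke 4.186, Carrow 13.699, Galen 4.166, Dorne 12.556.
Rounding to the nearest integer gives Arden 8, Brisco 4, Farrow 5, Harke 4, Carrow 14, Galen 4, Dorne 13 — total 52, matching the house size, so no adjustment is needed.
Brisco receives 4.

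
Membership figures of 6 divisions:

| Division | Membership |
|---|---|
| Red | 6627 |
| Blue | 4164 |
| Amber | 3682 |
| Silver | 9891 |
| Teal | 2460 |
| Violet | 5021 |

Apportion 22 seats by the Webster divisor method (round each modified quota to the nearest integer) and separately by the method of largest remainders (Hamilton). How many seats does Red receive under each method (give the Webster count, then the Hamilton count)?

4 and 5

Webster: Red 4, Blue 3, Amber 3, Silver 7, Teal 2, Violet 3.
Hamilton: Red 5, Blue 3, Amber 2, Silver 7, Teal 2, Violet 3.
Red gets 4 under Webster and 5 under Hamilton.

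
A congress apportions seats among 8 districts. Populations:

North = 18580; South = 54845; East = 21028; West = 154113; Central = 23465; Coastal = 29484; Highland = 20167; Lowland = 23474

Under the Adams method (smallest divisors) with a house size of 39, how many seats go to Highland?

3

Standard divisor 345156/39 ≈ 8850.154; standard quotas: North 2.099, South 6.197, East 2.376, West 17.414, Central 2.651, Coastal 3.331, Highland 2.279, Lowland 2.652.
Rounding up gives 3, 7, 3, 18, 3, 4, 3, 3 = 44 seats, so the divisor must be adjusted.
With modified divisor 9960: modified quotas North 1.865, South 5.507, East 2.111, West 15.473, Central 2.356, Coastal 2.960, Highland 2.025, Lowland 2.357.
Rounding up: North 2, South 6, East 3, West 16, Central 3, Coastal 3, Highland 3, Lowland 3 (total 39).
Highland receives 3.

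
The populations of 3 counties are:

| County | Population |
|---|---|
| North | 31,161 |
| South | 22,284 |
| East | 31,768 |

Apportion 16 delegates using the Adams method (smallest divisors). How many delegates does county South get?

Standard divisor 85213/16 ≈ 5325.812; standard quotas: North 5.851, South 4.184, East 5.965.
Rounding up gives 6, 5, 6 = 17 seats, so the divisor must be adjusted.
With modified divisor 5900: modified quotas North 5.282, South 3.777, East 5.384.
Rounding up: North 6, South 4, East 6 (total 16).
South receives 4.

4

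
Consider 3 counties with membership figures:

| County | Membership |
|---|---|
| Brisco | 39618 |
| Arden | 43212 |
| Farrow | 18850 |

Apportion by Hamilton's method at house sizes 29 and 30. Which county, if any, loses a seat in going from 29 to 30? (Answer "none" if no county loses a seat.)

Farrow

At 29 seats: Brisco 11, Arden 12, Farrow 6.
At 30 seats: Brisco 12, Arden 13, Farrow 5.
Farrow drops from 6 to 5.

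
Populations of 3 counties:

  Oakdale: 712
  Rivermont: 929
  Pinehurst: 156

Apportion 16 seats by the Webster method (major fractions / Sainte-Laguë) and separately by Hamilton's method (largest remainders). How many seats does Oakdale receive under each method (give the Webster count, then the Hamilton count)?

Webster: Oakdale 7, Rivermont 8, Pinehurst 1.
Hamilton: Oakdale 6, Rivermont 8, Pinehurst 2.
Oakdale gets 7 under Webster and 6 under Hamilton.

7 and 6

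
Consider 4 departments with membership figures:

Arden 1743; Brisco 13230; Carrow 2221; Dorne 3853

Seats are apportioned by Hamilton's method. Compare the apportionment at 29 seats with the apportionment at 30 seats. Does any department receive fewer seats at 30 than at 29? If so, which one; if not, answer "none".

At 29 seats: Arden 3, Brisco 18, Carrow 3, Dorne 5.
At 30 seats: Arden 2, Brisco 19, Carrow 3, Dorne 6.
Arden drops from 3 to 2.

Arden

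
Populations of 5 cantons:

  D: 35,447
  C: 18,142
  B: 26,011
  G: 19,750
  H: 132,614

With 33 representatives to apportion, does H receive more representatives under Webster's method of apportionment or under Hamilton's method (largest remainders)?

Webster: D 5, C 3, B 4, G 3, H 18.
Hamilton: D 5, C 2, B 4, G 3, H 19.
H gets 18 under Webster and 19 under Hamilton.

Hamilton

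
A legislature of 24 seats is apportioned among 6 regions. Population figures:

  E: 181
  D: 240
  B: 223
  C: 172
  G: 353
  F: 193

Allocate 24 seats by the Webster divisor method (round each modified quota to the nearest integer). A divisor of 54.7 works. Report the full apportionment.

With modified divisor 54.7: modified quotas E 3.309, D 4.388, B 4.077, C 3.144, G 6.453, F 3.528.
Rounding to the nearest integer: E 3, D 4, B 4, C 3, G 6, F 4 (total 24).

E: 3; D: 4; B: 4; C: 3; G: 6; F: 4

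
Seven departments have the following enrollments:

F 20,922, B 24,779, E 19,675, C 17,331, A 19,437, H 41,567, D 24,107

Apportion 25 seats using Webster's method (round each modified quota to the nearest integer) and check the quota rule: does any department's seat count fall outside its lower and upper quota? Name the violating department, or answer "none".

none

Standard quotas: F 3.117, B 3.691, E 2.931, C 2.582, A 2.896, H 6.192, D 3.591.
Webster allocation: F 3, B 4, E 3, C 3, A 3, H 6, D 3.
Every allocation lies between the lower and upper quota.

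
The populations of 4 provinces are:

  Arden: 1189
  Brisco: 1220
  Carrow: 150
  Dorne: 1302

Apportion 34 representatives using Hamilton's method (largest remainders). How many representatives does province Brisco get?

11

Total 3861; standard divisor 3861/34 ≈ 113.559.
Standard quotas: Arden 10.470, Brisco 10.743, Carrow 1.321, Dorne 11.465.
Lower quotas: Arden 10, Brisco 10, Carrow 1, Dorne 11 (sum 32, leaving 2 seats).
Remainders in descending order: Brisco 0.743, Arden 0.470, Dorne 0.465, Carrow 0.321.
The surplus seats go to Brisco, Arden.
Brisco receives 11.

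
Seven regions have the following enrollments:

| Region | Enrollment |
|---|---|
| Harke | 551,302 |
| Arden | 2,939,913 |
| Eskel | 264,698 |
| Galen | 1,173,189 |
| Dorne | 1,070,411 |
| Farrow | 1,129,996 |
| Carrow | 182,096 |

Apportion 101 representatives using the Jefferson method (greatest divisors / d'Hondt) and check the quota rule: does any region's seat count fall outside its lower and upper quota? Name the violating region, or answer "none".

Standard quotas: Harke 7.615, Arden 40.611, Eskel 3.656, Galen 16.206, Dorne 14.786, Farrow 15.609, Carrow 2.515.
Jefferson allocation: Harke 7, Arden 42, Eskel 3, Galen 16, Dorne 15, Farrow 16, Carrow 2.
Arden has quota 40.611 (lower 40, upper 41) but receives 42 — outside the quota interval.

Arden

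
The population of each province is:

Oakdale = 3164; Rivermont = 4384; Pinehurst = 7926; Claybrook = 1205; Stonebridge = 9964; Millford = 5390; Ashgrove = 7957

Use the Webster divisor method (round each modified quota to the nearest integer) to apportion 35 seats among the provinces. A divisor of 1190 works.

Oakdale: 3, Rivermont: 4, Pinehurst: 7, Claybrook: 1, Stonebridge: 8, Millford: 5, Ashgrove: 7

With modified divisor 1190: modified quotas Oakdale 2.659, Rivermont 3.684, Pinehurst 6.661, Claybrook 1.013, Stonebridge 8.373, Millford 4.529, Ashgrove 6.687.
Rounding to the nearest integer: Oakdale 3, Rivermont 4, Pinehurst 7, Claybrook 1, Stonebridge 8, Millford 5, Ashgrove 7 (total 35).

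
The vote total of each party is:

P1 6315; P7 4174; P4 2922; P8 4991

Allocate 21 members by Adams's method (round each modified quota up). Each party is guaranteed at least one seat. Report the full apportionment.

Standard divisor 18402/21 ≈ 876.286; standard quotas: P1 7.207, P7 4.763, P4 3.335, P8 5.696.
Rounding up gives 8, 5, 4, 6 = 23 seats, so the divisor must be adjusted.
With modified divisor 990: modified quotas P1 6.379, P7 4.216, P4 2.952, P8 5.041.
Rounding up: P1 7, P7 5, P4 3, P8 6 (total 21).

P1: 7, P7: 5, P4: 3, P8: 6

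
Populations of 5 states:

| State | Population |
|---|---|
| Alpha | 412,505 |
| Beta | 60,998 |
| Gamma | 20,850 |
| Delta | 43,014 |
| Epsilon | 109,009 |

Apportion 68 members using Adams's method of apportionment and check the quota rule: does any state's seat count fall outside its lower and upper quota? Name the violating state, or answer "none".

Standard quotas: Alpha 43.396, Beta 6.417, Gamma 2.193, Delta 4.525, Epsilon 11.468.
Adams allocation: Alpha 42, Beta 7, Gamma 3, Delta 5, Epsilon 11.
Alpha has quota 43.396 (lower 43, upper 44) but receives 42 — outside the quota interval.

Alpha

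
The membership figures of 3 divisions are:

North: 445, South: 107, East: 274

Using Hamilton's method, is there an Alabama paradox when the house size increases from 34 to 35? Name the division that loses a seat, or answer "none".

At 34 seats: North 18, South 5, East 11.
At 35 seats: North 19, South 4, East 12.
South drops from 5 to 4.

South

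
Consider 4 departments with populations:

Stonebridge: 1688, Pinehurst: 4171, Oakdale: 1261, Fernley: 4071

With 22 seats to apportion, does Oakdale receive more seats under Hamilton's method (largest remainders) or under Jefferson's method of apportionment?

Hamilton

Hamilton: Stonebridge 3, Pinehurst 8, Oakdale 3, Fernley 8.
Jefferson: Stonebridge 3, Pinehurst 9, Oakdale 2, Fernley 8.
Oakdale gets 3 under Hamilton and 2 under Jefferson.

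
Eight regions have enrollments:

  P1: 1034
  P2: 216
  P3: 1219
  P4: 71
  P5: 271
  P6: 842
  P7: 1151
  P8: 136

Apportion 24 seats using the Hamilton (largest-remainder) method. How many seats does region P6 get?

Total 4940; standard divisor 4940/24 ≈ 205.833.
Standard quotas: P1 5.023, P2 1.049, P3 5.922, P4 0.345, P5 1.317, P6 4.091, P7 5.592, P8 0.661.
Lower quotas: P1 5, P2 1, P3 5, P4 0, P5 1, P6 4, P7 5, P8 0 (sum 21, leaving 3 seats).
Remainders in descending order: P3 0.922, P8 0.661, P7 0.592, P4 0.345, P5 0.317, P6 0.091, P2 0.049, P1 0.023.
Largest remainders: P3, P8, P7 receive the extra seats.
P6 receives 4.

4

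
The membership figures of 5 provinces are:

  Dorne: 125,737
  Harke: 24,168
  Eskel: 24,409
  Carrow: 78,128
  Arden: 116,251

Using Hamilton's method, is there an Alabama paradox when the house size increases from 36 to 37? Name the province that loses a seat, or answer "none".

Eskel

At 36 seats: Dorne 12, Harke 2, Eskel 3, Carrow 8, Arden 11.
At 37 seats: Dorne 13, Harke 2, Eskel 2, Carrow 8, Arden 12.
Eskel drops from 3 to 2.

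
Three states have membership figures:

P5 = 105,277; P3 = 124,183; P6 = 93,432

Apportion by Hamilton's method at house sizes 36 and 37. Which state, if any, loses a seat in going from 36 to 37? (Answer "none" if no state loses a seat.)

none

At 36 seats: P5 12, P3 14, P6 10.
At 37 seats: P5 12, P3 14, P6 11.
No state's allocation decreased.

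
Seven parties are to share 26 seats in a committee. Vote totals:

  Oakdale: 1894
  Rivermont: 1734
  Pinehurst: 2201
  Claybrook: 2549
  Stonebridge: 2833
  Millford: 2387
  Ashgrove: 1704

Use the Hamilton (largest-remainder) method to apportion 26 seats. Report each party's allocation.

Oakdale=3; Rivermont=3; Pinehurst=4; Claybrook=4; Stonebridge=5; Millford=4; Ashgrove=3

Standard divisor: 15302 ÷ 26 ≈ 588.538.
Standard quotas: Oakdale 3.218, Rivermont 2.946, Pinehurst 3.740, Claybrook 4.331, Stonebridge 4.814, Millford 4.056, Ashgrove 2.895.
Lower quotas: Oakdale 3, Rivermont 2, Pinehurst 3, Claybrook 4, Stonebridge 4, Millford 4, Ashgrove 2 (sum 22, leaving 4 seats).
Remainders in descending order: Rivermont 0.946, Ashgrove 0.895, Stonebridge 0.814, Pinehurst 0.740, Claybrook 0.331, Oakdale 0.218, Millford 0.056.
The surplus seats go to Rivermont, Ashgrove, Stonebridge, Pinehurst.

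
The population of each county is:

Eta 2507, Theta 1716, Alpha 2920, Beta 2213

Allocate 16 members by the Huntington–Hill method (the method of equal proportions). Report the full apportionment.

Eta 4, Theta 3, Alpha 5, Beta 4

With divisor 600: modified quotas Eta 4.178, Theta 2.860, Alpha 4.867, Beta 3.688.
Geometric-mean thresholds: Eta √(4·5)=4.472, Theta √(2·3)=2.449, Alpha √(4·5)=4.472, Beta √(3·4)=3.464.
Each quota rounded against its threshold gives Eta 4, Theta 3, Alpha 5, Beta 4 (total 16).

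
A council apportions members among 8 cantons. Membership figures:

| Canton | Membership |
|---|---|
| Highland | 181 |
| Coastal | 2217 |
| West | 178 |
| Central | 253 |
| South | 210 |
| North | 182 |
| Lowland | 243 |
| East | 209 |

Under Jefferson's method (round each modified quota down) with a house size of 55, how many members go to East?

Standard divisor 3673/55 ≈ 66.782; standard quotas: Highland 2.710, Coastal 33.198, West 2.665, Central 3.788, South 3.145, North 2.725, Lowland 3.639, East 3.130.
Rounding down gives 2, 33, 2, 3, 3, 2, 3, 3 = 51 seats, so the divisor must be adjusted.
With modified divisor 61.2: modified quotas Highland 2.958, Coastal 36.225, West 2.908, Central 4.134, South 3.431, North 2.974, Lowland 3.971, East 3.415.
Rounding down: Highland 2, Coastal 36, West 2, Central 4, South 3, North 2, Lowland 3, East 3 (total 55).
East receives 3.

3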